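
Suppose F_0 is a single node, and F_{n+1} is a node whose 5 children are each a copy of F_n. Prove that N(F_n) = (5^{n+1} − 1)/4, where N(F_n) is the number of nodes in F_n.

Base case: N(F_0) = 1, and (5^{0+1} − 1)/4 = 1.
Assume N(F_k) = (5^{k+1} − 1)/4.
Then N(F_{k+1}) = 1 + 5N(F_k) = 1 + 5·(5^{k+1} − 1)/4 = 1 + (5^{k+2} − 5)/4 = (4 + 5^{k+2} − 5)/4 = (5^{k+2} − 1)/4.
So the formula holds for k+1, and by induction N(F_n) = (5^{n+1} − 1)/4 for all n ≥ 0.

N(F_n) = (5^{n+1} − 1)/4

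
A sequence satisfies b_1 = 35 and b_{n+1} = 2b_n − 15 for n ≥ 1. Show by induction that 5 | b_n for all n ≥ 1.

Base case: b_1 = 35 = 5·7, so 5 | b_1.
Assume 5 | b_k, so b_k = 5t for some integer t.
Then b_{k+1} = 2b_k − 15 = 2·(5t) − 15 = 5(2t − 3), so 5 | b_{k+1}.
So the property holds for k+1, and by induction 5 | b_n for all n ≥ 1.

5 | b_n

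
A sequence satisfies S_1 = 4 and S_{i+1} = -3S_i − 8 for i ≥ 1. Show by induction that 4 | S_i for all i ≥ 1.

Base case: S_1 = 4 = 4·1, so 4 | S_1.
Assume 4 | S_k, so S_k = 4t for some integer t.
Then S_{k+1} = -3S_k − 8 = -3·(4t) − 8 = 4(-3t − 2), so 4 | S_{k+1}.
By induction, 4 | S_i for all i ≥ 1.

4 | S_i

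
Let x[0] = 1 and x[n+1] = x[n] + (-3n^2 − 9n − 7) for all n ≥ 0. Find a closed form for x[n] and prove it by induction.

Claim: x[n] = -n^3 − 3n^2 − 3n + 1.

Base case: x[0] = 1, and -0^3 − 3·0^2 − 3·0 + 1 = 1.
Assume x[m] = -m^3 − 3m^2 − 3m + 1.
Then x[m+1] = x[m] + (-3m^2 − 9m − 7) = (-m^3 − 3m^2 − 3m + 1) + (-3m^2 − 9m − 7) = -m^3 − 6m^2 − 12m − 6,
and -(m+1)^3 − 3·(m+1)^2 − 3·(m+1) + 1 = -m^3 − 6m^2 − 12m − 6.
This completes the inductive step, so x[n] = -n^3 − 3n^2 − 3n + 1 for all n ≥ 0.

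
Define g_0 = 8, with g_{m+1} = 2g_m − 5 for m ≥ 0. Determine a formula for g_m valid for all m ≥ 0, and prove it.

Claim: g_m = 3·2^m + 5.

Base case: g_0 = 8, and 3·2^0 + 5 = 3 + 5 = 8.
Assume g_k = 3·2^k + 5 for some k ≥ 0.
Then g_{k+1} = 2g_k − 5 = 2·(3·2^k + 5) − 5 = 6·2^k + 10 − 5 = 3·2^{k+1} + 5.
By induction, g_m = 3·2^m + 5 for all m ≥ 0.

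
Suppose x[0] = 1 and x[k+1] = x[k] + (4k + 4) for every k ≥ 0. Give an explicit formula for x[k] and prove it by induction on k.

Claim: x[k] = 2k^2 + 2k + 1.

Base case: x[0] = 1, and 2·0^2 + 2·0 + 1 = 1.
Assume x[r] = 2r^2 + 2r + 1.
Then x[r+1] = x[r] + (4r + 4) = (2r^2 + 2r + 1) + (4r + 4) = 2r^2 + 6r + 5,
and 2·(r+1)^2 + 2·(r+1) + 1 = 2r^2 + 6r + 5.
This completes the inductive step, so x[k] = 2k^2 + 2k + 1 for all k ≥ 0.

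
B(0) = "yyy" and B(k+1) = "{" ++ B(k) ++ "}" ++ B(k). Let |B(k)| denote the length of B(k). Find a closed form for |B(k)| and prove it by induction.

Claim: |B(k)| = 5·2^k − 2.

Base case: |B(0)| = 3, and 5·2^0 − 2 = 3.
Assume |B(m)| = 5·2^m − 2.
Then |B(m+1)| = 1 + |B(m)| + 1 + |B(m)| = 2|B(m)| + 2 = 2(5·2^m − 2) + 2 = 5·2^{m+1} − 4 + 2 = 5·2^{m+1} − 2.
So the formula holds for m+1, and by induction |B(k)| = 5·2^k − 2 for all k ≥ 0.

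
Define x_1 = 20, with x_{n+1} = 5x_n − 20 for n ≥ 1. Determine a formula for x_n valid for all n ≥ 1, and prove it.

Claim: x_n = 3·5^n + 5.

Base case: x_1 = 20, and 3·5^1 + 5 = 15 + 5 = 20.
Assume x_k = 3·5^k + 5 for some k ≥ 1.
Then x_{k+1} = 5x_k − 20 = 5·(3·5^k + 5) − 20 = 15·5^k + 25 − 20 = 3·5^{k+1} + 5.
So the formula holds for k+1, and by induction x_n = 3·5^n + 5 for all n ≥ 1.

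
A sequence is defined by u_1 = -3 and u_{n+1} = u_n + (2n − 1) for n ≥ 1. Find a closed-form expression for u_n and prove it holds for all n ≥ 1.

Claim: u_n = n^2 − 2n − 2.

Base case: u_1 = -3, and 1^2 − 2·1 − 2 = -3.
Assume u_k = k^2 − 2k − 2.
Then u_{k+1} = u_k + (2k − 1) = (k^2 − 2k − 2) + (2k − 1) = k^2 − 3,
and (k+1)^2 − 2·(k+1) − 2 = k^2 − 3.
By induction, u_n = n^2 − 2n − 2 for all n ≥ 1.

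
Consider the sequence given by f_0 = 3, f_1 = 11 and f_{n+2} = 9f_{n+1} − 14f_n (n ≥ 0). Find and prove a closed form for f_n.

Claim: f_n = 2·2^n + 7^n.

Base cases: f_0 = 3 and 2·2^0 + 7^0 = 3; f_1 = 11 and 2·2^1 + 7^1 = 11.
Assume f_j = 2·2^j + 7^j for all 0 ≤ j ≤ m, where m ≥ 1.
Then f_{m+1} = 9f_m − 14f_{m−1} = 9·(2·2^m + 7^m) − 14·(2·2^{m−1} + 7^{m−1}) = 2·(9·2 − 14)2^{m−1} + (9·7 − 14)7^{m−1} = 8·2^{m−1} + 49·7^{m−1} = 2·2^{m+1} + 7^{m+1}.
This completes the inductive step, so f_n = 2·2^n + 7^n for all n ≥ 0.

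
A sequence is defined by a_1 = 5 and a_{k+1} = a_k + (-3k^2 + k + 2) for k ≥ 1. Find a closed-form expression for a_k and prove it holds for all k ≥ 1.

Claim: a_k = -k^3 + 2k^2 + k + 3.

Base case: a_1 = 5, and -1^3 + 2·1^2 + 1 + 3 = 5.
Assume a_m = -m^3 + 2m^2 + m + 3.
Then a_{m+1} = a_m + (-3m^2 + m + 2) = (-m^3 + 2m^2 + m + 3) + (-3m^2 + m + 2) = -m^3 − m^2 + 2m + 5,
and -(m+1)^3 + 2·(m+1)^2 + (m+1) + 3 = -m^3 − m^2 + 2m + 5.
By induction, a_k = -k^3 + 2k^2 + k + 3 for all k ≥ 1.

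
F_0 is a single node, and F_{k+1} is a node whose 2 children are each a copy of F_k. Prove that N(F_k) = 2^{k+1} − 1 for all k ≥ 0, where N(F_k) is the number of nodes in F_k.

Base case: N(F_0) = 1, and 2^{0+1} − 1 = 1.
Assume N(F_r) = 2^{r+1} − 1.
Then N(F_{r+1}) = 1 + 2N(F_r) = 1 + 2(2^{r+1} − 1) = 2^{r+2} − 2 + 1 = 2^{r+2} − 1.
So the formula holds for r+1, and by induction N(F_k) = 2^{k+1} − 1 for all k ≥ 0.

N(F_k) = 2^{k+1} − 1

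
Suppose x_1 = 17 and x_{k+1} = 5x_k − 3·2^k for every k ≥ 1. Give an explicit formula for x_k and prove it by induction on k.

Claim: x_k = 3·5^k + 2^k.

Base case: x_1 = 17, and 3·5^1 + 2^1 = 15 + 2 = 17.
Assume x_m = 3·5^m + 2^m for some m ≥ 1.
Then x_{m+1} = 5x_m − 3·2^m = 5·(3·5^m + 2^m) − 3·2^m = 3·5^{m+1} + 5·2^m − 3·2^m = 3·5^{m+1} + 2·2^m = 3·5^{m+1} + 2^{m+1}.
Hence x_k = 3·5^k + 2^k for every k ≥ 1, by induction.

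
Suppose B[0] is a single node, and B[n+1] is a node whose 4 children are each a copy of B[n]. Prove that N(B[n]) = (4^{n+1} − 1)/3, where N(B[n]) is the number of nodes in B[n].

Base case: N(B[0]) = 1, and (4^{0+1} − 1)/3 = 1.
Assume N(B[r]) = (4^{r+1} − 1)/3.
Then N(B[r+1]) = 1 + 4N(B[r]) = 1 + 4·(4^{r+1} − 1)/3 = 1 + (4^{r+2} − 4)/3 = (3 + 4^{r+2} − 4)/3 = (4^{r+2} − 1)/3.
This completes the inductive step, so N(B[n]) = (4^{n+1} − 1)/3 for all n ≥ 0.

N(B[n]) = (4^{n+1} − 1)/3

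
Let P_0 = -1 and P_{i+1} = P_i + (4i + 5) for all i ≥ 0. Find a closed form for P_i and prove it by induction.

Claim: P_i = 2i^2 + 3i − 1.

Base case: P_0 = -1, and 2·0^2 + 3·0 − 1 = -1.
Assume P_m = 2m^2 + 3m − 1.
Then P_{m+1} = P_m + (4m + 5) = (2m^2 + 3m − 1) + (4m + 5) = 2m^2 + 7m + 4,
and 2·(m+1)^2 + 3·(m+1) − 1 = 2m^2 + 7m + 4.
This completes the inductive step, so P_i = 2i^2 + 3i − 1 for all i ≥ 0.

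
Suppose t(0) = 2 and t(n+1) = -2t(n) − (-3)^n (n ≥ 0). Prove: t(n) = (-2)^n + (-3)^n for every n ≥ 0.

Base case: t(0) = 2, and (-2)^0 + (-3)^0 = 1 + 1 = 2.
Assume t(j) = (-2)^j + (-3)^j for some j ≥ 0.
Then t(j+1) = -2t(j) − (-3)^j = -2·((-2)^j + (-3)^j) − (-3)^j = (-2)^{j+1} − 2·(-3)^j − (-3)^j = (-2)^{j+1} − 3·(-3)^j = (-2)^{j+1} + (-3)^{j+1}.
This completes the inductive step, so t(n) = (-2)^n + (-3)^n for all n ≥ 0.

t(n) = (-2)^n + (-3)^n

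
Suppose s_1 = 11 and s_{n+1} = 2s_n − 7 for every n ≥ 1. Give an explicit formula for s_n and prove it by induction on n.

Claim: s_n = 2^{n+1} + 7.

Base case: s_1 = 11, and 2^{1+1} + 7 = 4 + 7 = 11.
Assume s_r = 2^{r+1} + 7 for some r ≥ 1.
Then s_{r+1} = 2s_r − 7 = 2·(2^{r+1} + 7) − 7 = 2^{r+2} + 14 − 7 = 2^{r+2} + 7.
Hence s_n = 2^{n+1} + 7 for every n ≥ 1, by induction.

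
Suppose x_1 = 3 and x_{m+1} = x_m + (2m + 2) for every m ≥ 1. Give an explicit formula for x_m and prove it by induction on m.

Claim: x_m = m^2 + m + 1.

Base case: x_1 = 3, and 1^2 + 1 + 1 = 3.
Assume x_j = j^2 + j + 1.
Then x_{j+1} = x_j + (2j + 2) = (j^2 + j + 1) + (2j + 2) = j^2 + 3j + 3,
and (j+1)^2 + (j+1) + 1 = j^2 + 3j + 3.
By induction, x_m = m^2 + m + 1 for all m ≥ 1.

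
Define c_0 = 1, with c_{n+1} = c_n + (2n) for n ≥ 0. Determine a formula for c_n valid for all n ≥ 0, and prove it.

Claim: c_n = n^2 − n + 1.

Base case: c_0 = 1, and 0^2 − 0 + 1 = 1.
Assume c_r = r^2 − r + 1.
Then c_{r+1} = c_r + (2r) = (r^2 − r + 1) + (2r) = r^2 + r + 1,
and (r+1)^2 − (r+1) + 1 = r^2 + r + 1.
By induction, c_n = n^2 − n + 1 for all n ≥ 0.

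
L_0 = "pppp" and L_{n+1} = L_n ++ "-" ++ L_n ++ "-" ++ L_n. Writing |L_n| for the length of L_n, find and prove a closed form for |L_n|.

Claim: |L_n| = 5·3^n − 1.

Base case: |L_0| = 4, and 5·3^0 − 1 = 4.
Assume |L_r| = 5·3^r − 1.
Then |L_{r+1}| = 3|L_r| + 2 = 3(5·3^r − 1) + 2 = 5·3^{r+1} − 3 + 2 = 5·3^{r+1} − 1.
By induction, |L_n| = 5·3^n − 1 for all n ≥ 0.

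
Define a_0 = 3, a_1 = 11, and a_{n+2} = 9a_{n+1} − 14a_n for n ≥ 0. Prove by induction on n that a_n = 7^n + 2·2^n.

Base cases: a_0 = 3 and 7^0 + 2·2^0 = 3; a_1 = 11 and 7^1 + 2·2^1 = 11.
Assume a_i = 7^i + 2·2^i for all 0 ≤ i ≤ j, where j ≥ 1.
Then a_{j+1} = 9a_j − 14a_{j−1} = 9·(7^j + 2·2^j) − 14·(7^{j−1} + 2·2^{j−1}) = (9·7 − 14)7^{j−1} + 2·(9·2 − 14)2^{j−1} = 49·7^{j−1} + 8·2^{j−1} = 7^{j+1} + 2·2^{j+1}.
Hence a_n = 7^n + 2·2^n for every n ≥ 0, by strong induction.

a_n = 7^n + 2·2^n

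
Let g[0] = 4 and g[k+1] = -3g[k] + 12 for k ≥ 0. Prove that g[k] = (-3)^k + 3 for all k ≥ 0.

Base case: g[0] = 4, and (-3)^0 + 3 = 1 + 3 = 4.
Assume g[m] = (-3)^m + 3 for some m ≥ 0.
Then g[m+1] = -3g[m] + 12 = -3·((-3)^m + 3) + 12 = -3·(-3)^m − 9 + 12 = (-3)^{m+1} + 3.
Hence g[k] = (-3)^k + 3 for every k ≥ 0, by induction.

g[k] = (-3)^k + 3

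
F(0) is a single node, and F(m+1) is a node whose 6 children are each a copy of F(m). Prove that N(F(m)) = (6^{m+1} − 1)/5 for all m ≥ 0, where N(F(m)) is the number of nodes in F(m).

Base case: N(F(0)) = 1, and (6^{0+1} − 1)/5 = 1.
Assume N(F(r)) = (6^{r+1} − 1)/5.
Then N(F(r+1)) = 1 + 6N(F(r)) = 1 + 6·(6^{r+1} − 1)/5 = 1 + (6^{r+2} − 6)/5 = (5 + 6^{r+2} − 6)/5 = (6^{r+2} − 1)/5.
Hence N(F(m)) = (6^{m+1} − 1)/5 for every m ≥ 0, by induction.

N(F(m)) = (6^{m+1} − 1)/5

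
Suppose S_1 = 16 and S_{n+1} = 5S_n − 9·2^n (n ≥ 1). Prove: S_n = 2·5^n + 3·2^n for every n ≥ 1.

Base case: S_1 = 16, and 2·5^1 + 3·2^1 = 10 + 6 = 16.
Assume S_m = 2·5^m + 3·2^m for some m ≥ 1.
Then S_{m+1} = 5S_m − 9·2^m = 5·(2·5^m + 3·2^m) − 9·2^m = 2·5^{m+1} + 15·2^m − 9·2^m = 2·5^{m+1} + 6·2^m = 2·5^{m+1} + 3·2^{m+1}.
This completes the inductive step, so S_n = 2·5^n + 3·2^n for all n ≥ 1.

S_n = 2·5^n + 3·2^n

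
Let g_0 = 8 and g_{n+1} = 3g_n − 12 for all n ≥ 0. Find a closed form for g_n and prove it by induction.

Claim: g_n = 2·3^n + 6.

Base case: g_0 = 8, and 2·3^0 + 6 = 2 + 6 = 8.
Assume g_r = 2·3^r + 6 for some r ≥ 0.
Then g_{r+1} = 3g_r − 12 = 3·(2·3^r + 6) − 12 = 6·3^r + 18 − 12 = 2·3^{r+1} + 6.
So the formula holds for r+1, and by induction g_n = 2·3^n + 6 for all n ≥ 0.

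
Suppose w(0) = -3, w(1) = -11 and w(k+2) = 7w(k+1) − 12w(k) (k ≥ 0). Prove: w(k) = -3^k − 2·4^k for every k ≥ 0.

Base cases: w(0) = -3 and -3^0 − 2·4^0 = -3; w(1) = -11 and -3^1 − 2·4^1 = -11.
Assume w(j) = -3^j − 2·4^j for all 0 ≤ j ≤ m, where m ≥ 1.
Then w(m+1) = 7w(m) − 12w(m−1) = 7·(-3^m − 2·4^m) − 12·(-3^{m−1} − 2·4^{m−1}) = -(7·3 − 12)3^{m−1} − 2·(7·4 − 12)4^{m−1} = -9·3^{m−1} − 32·4^{m−1} = -3^{m+1} − 2·4^{m+1}.
This completes the inductive step, so w(k) = -3^k − 2·4^k for all k ≥ 0.

w(k) = -3^k − 2·4^k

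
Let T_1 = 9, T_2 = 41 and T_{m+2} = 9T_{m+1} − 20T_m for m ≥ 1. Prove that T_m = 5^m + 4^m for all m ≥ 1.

Base cases: T_1 = 9 and 5^1 + 4^1 = 9; T_2 = 41 and 5^2 + 4^2 = 41.
Assume T_i = 5^i + 4^i for all 1 ≤ i ≤ j, where j ≥ 2.
Then T_{j+1} = 9T_j − 20T_{j−1} = 9·(5^j + 4^j) − 20·(5^{j−1} + 4^{j−1}) = (9·5 − 20)5^{j−1} + (9·4 − 20)4^{j−1} = 25·5^{j−1} + 16·4^{j−1} = 5^{j+1} + 4^{j+1}.
This completes the inductive step, so T_m = 5^m + 4^m for all m ≥ 1.

T_m = 5^m + 4^m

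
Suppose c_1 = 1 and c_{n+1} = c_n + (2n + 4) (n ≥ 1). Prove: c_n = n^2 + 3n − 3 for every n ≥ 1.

Base case: c_1 = 1, and 1^2 + 3·1 − 3 = 1.
Assume c_k = k^2 + 3k − 3.
Then c_{k+1} = c_k + (2k + 4) = (k^2 + 3k − 3) + (2k + 4) = k^2 + 5k + 1,
and (k+1)^2 + 3·(k+1) − 3 = k^2 + 5k + 1.
By induction, c_n = n^2 + 3n − 3 for all n ≥ 1.

c_n = n^2 + 3n − 3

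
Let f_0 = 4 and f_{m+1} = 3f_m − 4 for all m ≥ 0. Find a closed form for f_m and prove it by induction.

Claim: f_m = 2·3^m + 2.

Base case: f_0 = 4, and 2·3^0 + 2 = 2 + 2 = 4.
Assume f_r = 2·3^r + 2 for some r ≥ 0.
Then f_{r+1} = 3f_r − 4 = 3·(2·3^r + 2) − 4 = 6·3^r + 6 − 4 = 2·3^{r+1} + 2.
This completes the inductive step, so f_m = 2·3^m + 2 for all m ≥ 0.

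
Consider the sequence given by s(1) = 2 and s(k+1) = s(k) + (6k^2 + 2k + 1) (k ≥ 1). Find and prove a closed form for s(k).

Claim: s(k) = 2k^3 − 2k^2 + k + 1.

Base case: s(1) = 2, and 2·1^3 − 2·1^2 + 1 + 1 = 2.
Assume s(r) = 2r^3 − 2r^2 + r + 1.
Then s(r+1) = s(r) + (6r^2 + 2r + 1) = (2r^3 − 2r^2 + r + 1) + (6r^2 + 2r + 1) = 2r^3 + 4r^2 + 3r + 2,
and 2·(r+1)^3 − 2·(r+1)^2 + (r+1) + 1 = 2r^3 + 4r^2 + 3r + 2.
By induction, s(k) = 2k^3 − 2k^2 + k + 1 for all k ≥ 1.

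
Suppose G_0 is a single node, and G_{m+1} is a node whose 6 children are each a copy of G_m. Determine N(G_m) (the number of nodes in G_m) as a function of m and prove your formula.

Claim: N(G_m) = (6^{m+1} − 1)/5.

Base case: N(G_0) = 1, and (6^{0+1} − 1)/5 = 1.
Assume N(G_j) = (6^{j+1} − 1)/5.
Then N(G_{j+1}) = 1 + 6N(G_j) = 1 + 6·(6^{j+1} − 1)/5 = 1 + (6^{j+2} − 6)/5 = (5 + 6^{j+2} − 6)/5 = (6^{j+2} − 1)/5.
This completes the inductive step, so N(G_m) = (6^{m+1} − 1)/5 for all m ≥ 0.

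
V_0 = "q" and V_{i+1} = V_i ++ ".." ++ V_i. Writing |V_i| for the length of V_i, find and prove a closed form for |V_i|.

Claim: |V_i| = 3·2^i − 2.

Base case: |V_0| = 1, and 3·2^0 − 2 = 1.
Assume |V_j| = 3·2^j − 2.
Then |V_{j+1}| = |V_j| + 2 + |V_j| = 2|V_j| + 2 = 2(3·2^j − 2) + 2 = 3·2^{j+1} − 4 + 2 = 3·2^{j+1} − 2.
So the formula holds for j+1, and by induction |V_i| = 3·2^i − 2 for all i ≥ 0.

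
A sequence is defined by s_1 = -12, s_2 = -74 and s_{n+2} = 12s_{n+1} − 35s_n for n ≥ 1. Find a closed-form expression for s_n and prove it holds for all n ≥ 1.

Claim: s_n = -5^n − 7^n.

Base cases: s_1 = -12 and -5^1 − 7^1 = -12; s_2 = -74 and -5^2 − 7^2 = -74.
Assume s_j = -5^j − 7^j for all 1 ≤ j ≤ m, where m ≥ 2.
Then s_{m+1} = 12s_m − 35s_{m−1} = 12·(-5^m − 7^m) − 35·(-5^{m−1} − 7^{m−1}) = -(12·5 − 35)5^{m−1} − (12·7 − 35)7^{m−1} = -25·5^{m−1} − 49·7^{m−1} = -5^{m+1} − 7^{m+1}.
Hence s_n = -5^n − 7^n for every n ≥ 1, by strong induction.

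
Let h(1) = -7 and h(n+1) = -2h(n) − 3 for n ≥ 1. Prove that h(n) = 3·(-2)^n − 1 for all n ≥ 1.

Base case: h(1) = -7, and 3·(-2)^1 − 1 = -6 − 1 = -7.
Assume h(j) = 3·(-2)^j − 1 for some j ≥ 1.
Then h(j+1) = -2h(j) − 3 = -2·(3·(-2)^j − 1) − 3 = -6·(-2)^j + 2 − 3 = 3·(-2)^{j+1} − 1.
This completes the inductive step, so h(n) = 3·(-2)^n − 1 for all n ≥ 1.

h(n) = 3·(-2)^n − 1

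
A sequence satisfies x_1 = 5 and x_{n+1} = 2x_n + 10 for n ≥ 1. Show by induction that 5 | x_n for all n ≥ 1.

Base case: x_1 = 5 = 5·1, so 5 | x_1.
Assume 5 | x_r, so x_r = 5t for some integer t.
Then x_{r+1} = 2x_r + 10 = 2·(5t) + 10 = 5(2t + 2), so 5 | x_{r+1}.
This completes the inductive step, so 5 | x_n for all n ≥ 1.

5 | x_n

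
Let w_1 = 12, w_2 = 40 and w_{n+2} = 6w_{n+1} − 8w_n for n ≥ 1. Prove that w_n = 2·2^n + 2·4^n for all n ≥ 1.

Base cases: w_1 = 12 and 2·2^1 + 2·4^1 = 12; w_2 = 40 and 2·2^2 + 2·4^2 = 40.
Assume w_j = 2·2^j + 2·4^j for all 1 ≤ j ≤ k, where k ≥ 2.
Then w_{k+1} = 6w_k − 8w_{k−1} = 6·(2·2^k + 2·4^k) − 8·(2·2^{k−1} + 2·4^{k−1}) = 2·(6·2 − 8)2^{k−1} + 2·(6·4 − 8)4^{k−1} = 8·2^{k−1} + 32·4^{k−1} = 2·2^{k+1} + 2·4^{k+1}.
By strong induction, w_n = 2·2^n + 2·4^n for all n ≥ 1.

w_n = 2·2^n + 2·4^n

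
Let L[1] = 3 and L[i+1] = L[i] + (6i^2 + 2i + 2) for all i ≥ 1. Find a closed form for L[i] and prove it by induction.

Claim: L[i] = 2i^3 − 2i^2 + 2i + 1.

Base case: L[1] = 3, and 2·1^3 − 2·1^2 + 2·1 + 1 = 3.
Assume L[j] = 2j^3 − 2j^2 + 2j + 1.
Then L[j+1] = L[j] + (6j^2 + 2j + 2) = (2j^3 − 2j^2 + 2j + 1) + (6j^2 + 2j + 2) = 2j^3 + 4j^2 + 4j + 3,
and 2·(j+1)^3 − 2·(j+1)^2 + 2·(j+1) + 1 = 2j^3 + 4j^2 + 4j + 3.
By induction, L[i] = 2i^3 − 2i^2 + 2i + 1 for all i ≥ 1.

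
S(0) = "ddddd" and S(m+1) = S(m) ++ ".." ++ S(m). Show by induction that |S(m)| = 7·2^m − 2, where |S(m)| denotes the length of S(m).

Base case: |S(0)| = 5, and 7·2^0 − 2 = 5.
Assume |S(r)| = 7·2^r − 2.
Then |S(r+1)| = |S(r)| + 2 + |S(r)| = 2|S(r)| + 2 = 2(7·2^r − 2) + 2 = 7·2^{r+1} − 4 + 2 = 7·2^{r+1} − 2.
By induction, |S(m)| = 7·2^m − 2 for all m ≥ 0.

|S(m)| = 7·2^m − 2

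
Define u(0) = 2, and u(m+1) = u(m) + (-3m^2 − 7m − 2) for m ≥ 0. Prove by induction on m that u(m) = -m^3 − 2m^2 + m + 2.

Base case: u(0) = 2, and -0^3 − 2·0^2 + 0 + 2 = 2.
Assume u(k) = -k^3 − 2k^2 + k + 2.
Then u(k+1) = u(k) + (-3k^2 − 7k − 2) = (-k^3 − 2k^2 + k + 2) + (-3k^2 − 7k − 2) = -k^3 − 5k^2 − 6k,
and -(k+1)^3 − 2·(k+1)^2 + (k+1) + 2 = -k^3 − 5k^2 − 6k.
By induction, u(m) = -m^3 − 2m^2 + m + 2 for all m ≥ 0.

u(m) = -m^3 − 2m^2 + m + 2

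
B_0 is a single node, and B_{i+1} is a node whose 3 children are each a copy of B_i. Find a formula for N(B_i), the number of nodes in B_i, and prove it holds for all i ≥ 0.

Claim: N(B_i) = (3^{i+1} − 1)/2.

Base case: N(B_0) = 1, and (3^{0+1} − 1)/2 = 1.
Assume N(B_m) = (3^{m+1} − 1)/2.
Then N(B_{m+1}) = 1 + 3N(B_m) = 1 + 3·(3^{m+1} − 1)/2 = 1 + (3^{m+2} − 3)/2 = (2 + 3^{m+2} − 3)/2 = (3^{m+2} − 1)/2.
Hence N(B_i) = (3^{i+1} − 1)/2 for every i ≥ 0, by induction.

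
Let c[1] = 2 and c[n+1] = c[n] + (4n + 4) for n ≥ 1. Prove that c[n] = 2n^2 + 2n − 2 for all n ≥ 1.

Base case: c[1] = 2, and 2·1^2 + 2·1 − 2 = 2.
Assume c[k] = 2k^2 + 2k − 2.
Then c[k+1] = c[k] + (4k + 4) = (2k^2 + 2k − 2) + (4k + 4) = 2k^2 + 6k + 2,
and 2·(k+1)^2 + 2·(k+1) − 2 = 2k^2 + 6k + 2.
Hence c[n] = 2n^2 + 2n − 2 for every n ≥ 1, by induction.

c[n] = 2n^2 + 2n − 2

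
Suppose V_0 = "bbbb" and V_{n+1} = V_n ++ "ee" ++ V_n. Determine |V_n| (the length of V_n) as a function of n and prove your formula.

Claim: |V_n| = 6·2^n − 2.

Base case: |V_0| = 4, and 6·2^0 − 2 = 4.
Assume |V_j| = 6·2^j − 2.
Then |V_{j+1}| = |V_j| + 2 + |V_j| = 2|V_j| + 2 = 2(6·2^j − 2) + 2 = 6·2^{j+1} − 4 + 2 = 6·2^{j+1} − 2.
This completes the inductive step, so |V_n| = 6·2^n − 2 for all n ≥ 0.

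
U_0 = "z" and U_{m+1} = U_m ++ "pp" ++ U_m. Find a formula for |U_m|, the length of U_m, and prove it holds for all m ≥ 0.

Claim: |U_m| = 3·2^m − 2.

Base case: |U_0| = 1, and 3·2^0 − 2 = 1.
Assume |U_r| = 3·2^r − 2.
Then |U_{r+1}| = |U_r| + 2 + |U_r| = 2|U_r| + 2 = 2(3·2^r − 2) + 2 = 3·2^{r+1} − 4 + 2 = 3·2^{r+1} − 2.
By induction, |U_m| = 3·2^m − 2 for all m ≥ 0.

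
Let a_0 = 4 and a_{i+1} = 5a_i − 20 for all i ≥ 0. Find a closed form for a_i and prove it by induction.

Claim: a_i = -5^i + 5.

Base case: a_0 = 4, and -5^0 + 5 = -1 + 5 = 4.
Assume a_k = -5^k + 5 for some k ≥ 0.
Then a_{k+1} = 5a_k − 20 = 5·(-5^k + 5) − 20 = -5^{k+1} + 25 − 20 = -5^{k+1} + 5.
Hence a_i = -5^i + 5 for every i ≥ 0, by induction.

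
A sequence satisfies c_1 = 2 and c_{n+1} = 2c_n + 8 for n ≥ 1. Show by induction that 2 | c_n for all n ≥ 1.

Base case: c_1 = 2 = 2·1, so 2 | c_1.
Assume 2 | c_m, so c_m = 2t for some integer t.
Then c_{m+1} = 2c_m + 8 = 2·(2t) + 8 = 2(2t + 4), so 2 | c_{m+1}.
This completes the inductive step, so 2 | c_n for all n ≥ 1.

2 | c_n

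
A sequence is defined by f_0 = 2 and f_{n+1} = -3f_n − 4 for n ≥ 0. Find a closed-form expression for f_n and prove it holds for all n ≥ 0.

Claim: f_n = 3·(-3)^n − 1.

Base case: f_0 = 2, and 3·(-3)^0 − 1 = 3 − 1 = 2.
Assume f_m = 3·(-3)^m − 1 for some m ≥ 0.
Then f_{m+1} = -3f_m − 4 = -3·(3·(-3)^m − 1) − 4 = -9·(-3)^m + 3 − 4 = 3·(-3)^{m+1} − 1.
By induction, f_n = 3·(-3)^n − 1 for all n ≥ 0.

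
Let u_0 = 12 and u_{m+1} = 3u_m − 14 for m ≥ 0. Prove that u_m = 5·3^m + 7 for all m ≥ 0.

Base case: u_0 = 12, and 5·3^0 + 7 = 5 + 7 = 12.
Assume u_k = 5·3^k + 7 for some k ≥ 0.
Then u_{k+1} = 3u_k − 14 = 3·(5·3^k + 7) − 14 = 15·3^k + 21 − 14 = 5·3^{k+1} + 7.
Hence u_m = 5·3^m + 7 for every m ≥ 0, by induction.

u_m = 5·3^m + 7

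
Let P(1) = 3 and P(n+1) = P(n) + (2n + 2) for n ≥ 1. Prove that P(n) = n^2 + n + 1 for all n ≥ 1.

Base case: P(1) = 3, and 1^2 + 1 + 1 = 3.
Assume P(j) = j^2 + j + 1.
Then P(j+1) = P(j) + (2j + 2) = (j^2 + j + 1) + (2j + 2) = j^2 + 3j + 3,
and (j+1)^2 + (j+1) + 1 = j^2 + 3j + 3.
Hence P(n) = n^2 + n + 1 for every n ≥ 1, by induction.

P(n) = n^2 + n + 1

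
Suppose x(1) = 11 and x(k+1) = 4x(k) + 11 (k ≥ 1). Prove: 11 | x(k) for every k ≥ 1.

Base case: x(1) = 11 = 11·1, so 11 | x(1).
Assume 11 | x(j), so x(j) = 11t for some integer t.
Then x(j+1) = 4x(j) + 11 = 4·(11t) + 11 = 11(4t + 1), so 11 | x(j+1).
By induction, 11 | x(k) for all k ≥ 1.

11 | x(k)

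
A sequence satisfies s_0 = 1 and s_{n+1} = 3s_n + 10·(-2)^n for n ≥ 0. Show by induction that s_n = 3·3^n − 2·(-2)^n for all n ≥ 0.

Base case: s_0 = 1, and 3·3^0 − 2·(-2)^0 = 3 − 2 = 1.
Assume s_j = 3·3^j − 2·(-2)^j for some j ≥ 0.
Then s_{j+1} = 3s_j + 10·(-2)^j = 3·(3·3^j − 2·(-2)^j) + 10·(-2)^j = 3·3^{j+1} − 6·(-2)^j + 10·(-2)^j = 3·3^{j+1} + 4·(-2)^j = 3·3^{j+1} − 2·(-2)^{j+1}.
Hence s_n = 3·3^n − 2·(-2)^n for every n ≥ 0, by induction.

s_n = 3·3^n − 2·(-2)^n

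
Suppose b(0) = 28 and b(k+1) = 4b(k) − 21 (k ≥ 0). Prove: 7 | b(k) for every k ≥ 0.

Base case: b(0) = 28 = 7·4, so 7 | b(0).
Assume 7 | b(j), so b(j) = 7t for some integer t.
Then b(j+1) = 4b(j) − 21 = 4·(7t) − 21 = 7(4t − 3), so 7 | b(j+1).
This completes the inductive step, so 7 | b(k) for all k ≥ 0.

7 | b(k)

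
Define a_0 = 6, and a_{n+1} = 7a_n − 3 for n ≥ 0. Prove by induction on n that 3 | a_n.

Base case: a_0 = 6 = 3·2, so 3 | a_0.
Assume 3 | a_j, so a_j = 3t for some integer t.
Then a_{j+1} = 7a_j − 3 = 7·(3t) − 3 = 3(7t − 1), so 3 | a_{j+1}.
Hence 3 | a_n for every n ≥ 0, by induction.

3 | a_n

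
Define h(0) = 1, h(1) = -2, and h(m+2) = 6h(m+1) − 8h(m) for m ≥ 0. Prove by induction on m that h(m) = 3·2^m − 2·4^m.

Base cases: h(0) = 1 and 3·2^0 − 2·4^0 = 1; h(1) = -2 and 3·2^1 − 2·4^1 = -2.
Assume h(j) = 3·2^j − 2·4^j for all 0 ≤ j ≤ r, where r ≥ 1.
Then h(r+1) = 6h(r) − 8h(r−1) = 6·(3·2^r − 2·4^r) − 8·(3·2^{r−1} − 2·4^{r−1}) = 3·(6·2 − 8)2^{r−1} − 2·(6·4 − 8)4^{r−1} = 12·2^{r−1} − 32·4^{r−1} = 3·2^{r+1} − 2·4^{r+1}.
So the formula holds for r+1, and by strong induction h(m) = 3·2^m − 2·4^m for all m ≥ 0.

h(m) = 3·2^m − 2·4^m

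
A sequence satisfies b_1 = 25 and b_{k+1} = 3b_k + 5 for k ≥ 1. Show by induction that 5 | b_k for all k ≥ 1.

Base case: b_1 = 25 = 5·5, so 5 | b_1.
Assume 5 | b_r, so b_r = 5t for some integer t.
Then b_{r+1} = 3b_r + 5 = 3·(5t) + 5 = 5(3t + 1), so 5 | b_{r+1}.
Hence 5 | b_k for every k ≥ 1, by induction.

5 | b_k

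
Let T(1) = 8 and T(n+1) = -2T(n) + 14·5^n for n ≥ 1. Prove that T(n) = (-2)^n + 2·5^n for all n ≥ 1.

Base case: T(1) = 8, and (-2)^1 + 2·5^1 = -2 + 10 = 8.
Assume T(k) = (-2)^k + 2·5^k for some k ≥ 1.
Then T(k+1) = -2T(k) + 14·5^k = -2·((-2)^k + 2·5^k) + 14·5^k = (-2)^{k+1} − 4·5^k + 14·5^k = (-2)^{k+1} + 10·5^k = (-2)^{k+1} + 2·5^{k+1}.
By induction, T(n) = (-2)^n + 2·5^n for all n ≥ 1.

T(n) = (-2)^n + 2·5^n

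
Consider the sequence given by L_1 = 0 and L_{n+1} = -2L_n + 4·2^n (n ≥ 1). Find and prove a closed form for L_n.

Claim: L_n = (-2)^n + 2^n.

Base case: L_1 = 0, and (-2)^1 + 2^1 = -2 + 2 = 0.
Assume L_k = (-2)^k + 2^k for some k ≥ 1.
Then L_{k+1} = -2L_k + 4·2^k = -2·((-2)^k + 2^k) + 4·2^k = (-2)^{k+1} − 2·2^k + 4·2^k = (-2)^{k+1} + 2·2^k = (-2)^{k+1} + 2^{k+1}.
Hence L_n = (-2)^n + 2^n for every n ≥ 1, by induction.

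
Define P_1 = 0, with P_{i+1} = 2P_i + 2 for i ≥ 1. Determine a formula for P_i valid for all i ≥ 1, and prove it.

Claim: P_i = 2^i − 2.

Base case: P_1 = 0, and 2^1 − 2 = 2 − 2 = 0.
Assume P_k = 2^k − 2 for some k ≥ 1.
Then P_{k+1} = 2P_k + 2 = 2·(2^k − 2) + 2 = 2^{k+1} − 4 + 2 = 2^{k+1} − 2.
So the formula holds for k+1, and by induction P_i = 2^i − 2 for all i ≥ 1.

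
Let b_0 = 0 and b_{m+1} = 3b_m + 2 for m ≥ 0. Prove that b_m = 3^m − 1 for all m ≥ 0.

Base case: b_0 = 0, and 3^0 − 1 = 1 − 1 = 0.
Assume b_r = 3^r − 1 for some r ≥ 0.
Then b_{r+1} = 3b_r + 2 = 3·(3^r − 1) + 2 = 3^{r+1} − 3 + 2 = 3^{r+1} − 1.
By induction, b_m = 3^m − 1 for all m ≥ 0.

b_m = 3^m − 1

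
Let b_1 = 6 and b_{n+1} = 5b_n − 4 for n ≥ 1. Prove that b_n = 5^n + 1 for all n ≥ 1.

Base case: b_1 = 6, and 5^1 + 1 = 5 + 1 = 6.
Assume b_k = 5^k + 1 for some k ≥ 1.
Then b_{k+1} = 5b_k − 4 = 5·(5^k + 1) − 4 = 5^{k+1} + 5 − 4 = 5^{k+1} + 1.
By induction, b_n = 5^n + 1 for all n ≥ 1.

b_n = 5^n + 1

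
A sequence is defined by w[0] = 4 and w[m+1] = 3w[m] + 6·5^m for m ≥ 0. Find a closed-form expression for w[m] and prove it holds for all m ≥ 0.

Claim: w[m] = 3^m + 3·5^m.

Base case: w[0] = 4, and 3^0 + 3·5^0 = 1 + 3 = 4.
Assume w[r] = 3^r + 3·5^r for some r ≥ 0.
Then w[r+1] = 3w[r] + 6·5^r = 3·(3^r + 3·5^r) + 6·5^r = 3^{r+1} + 9·5^r + 6·5^r = 3^{r+1} + 15·5^r = 3^{r+1} + 3·5^{r+1}.
This completes the inductive step, so w[m] = 3^m + 3·5^m for all m ≥ 0.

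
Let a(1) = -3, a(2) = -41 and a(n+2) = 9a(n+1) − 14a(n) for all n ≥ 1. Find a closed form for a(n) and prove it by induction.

Claim: a(n) = -7^n + 2·2^n.

Base cases: a(1) = -3 and -7^1 + 2·2^1 = -3; a(2) = -41 and -7^2 + 2·2^2 = -41.
Assume a(j) = -7^j + 2·2^j for all 1 ≤ j ≤ r, where r ≥ 2.
Then a(r+1) = 9a(r) − 14a(r−1) = 9·(-7^r + 2·2^r) − 14·(-7^{r−1} + 2·2^{r−1}) = -(9·7 − 14)7^{r−1} + 2·(9·2 − 14)2^{r−1} = -49·7^{r−1} + 8·2^{r−1} = -7^{r+1} + 2·2^{r+1}.
By strong induction, a(n) = -7^n + 2·2^n for all n ≥ 1.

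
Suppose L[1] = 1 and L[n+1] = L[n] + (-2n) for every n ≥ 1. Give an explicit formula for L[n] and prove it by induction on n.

Claim: L[n] = -n^2 + n + 1.

Base case: L[1] = 1, and -1^2 + 1 + 1 = 1.
Assume L[m] = -m^2 + m + 1.
Then L[m+1] = L[m] + (-2m) = (-m^2 + m + 1) + (-2m) = -m^2 − m + 1,
and -(m+1)^2 + (m+1) + 1 = -m^2 − m + 1.
Hence L[n] = -n^2 + n + 1 for every n ≥ 1, by induction.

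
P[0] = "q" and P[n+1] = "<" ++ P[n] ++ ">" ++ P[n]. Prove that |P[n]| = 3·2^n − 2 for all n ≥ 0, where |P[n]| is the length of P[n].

Base case: |P[0]| = 1, and 3·2^0 − 2 = 1.
Assume |P[j]| = 3·2^j − 2.
Then |P[j+1]| = 1 + |P[j]| + 1 + |P[j]| = 2|P[j]| + 2 = 2(3·2^j − 2) + 2 = 3·2^{j+1} − 4 + 2 = 3·2^{j+1} − 2.
This completes the inductive step, so |P[n]| = 3·2^n − 2 for all n ≥ 0.

|P[n]| = 3·2^n − 2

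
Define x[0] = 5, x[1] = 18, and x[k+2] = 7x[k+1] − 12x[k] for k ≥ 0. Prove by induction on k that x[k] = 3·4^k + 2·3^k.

Base cases: x[0] = 5 and 3·4^0 + 2·3^0 = 5; x[1] = 18 and 3·4^1 + 2·3^1 = 18.
Assume x[j] = 3·4^j + 2·3^j for all 0 ≤ j ≤ m, where m ≥ 1.
Then x[m+1] = 7x[m] − 12x[m−1] = 7·(3·4^m + 2·3^m) − 12·(3·4^{m−1} + 2·3^{m−1}) = 3·(7·4 − 12)4^{m−1} + 2·(7·3 − 12)3^{m−1} = 48·4^{m−1} + 18·3^{m−1} = 3·4^{m+1} + 2·3^{m+1}.
This completes the inductive step, so x[k] = 3·4^k + 2·3^k for all k ≥ 0.

x[k] = 3·4^k + 2·3^k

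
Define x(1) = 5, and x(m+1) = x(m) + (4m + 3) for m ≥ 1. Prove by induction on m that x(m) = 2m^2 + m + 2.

Base case: x(1) = 5, and 2·1^2 + 1 + 2 = 5.
Assume x(k) = 2k^2 + k + 2.
Then x(k+1) = x(k) + (4k + 3) = (2k^2 + k + 2) + (4k + 3) = 2k^2 + 5k + 5,
and 2·(k+1)^2 + (k+1) + 2 = 2k^2 + 5k + 5.
Hence x(m) = 2m^2 + m + 2 for every m ≥ 1, by induction.

x(m) = 2m^2 + m + 2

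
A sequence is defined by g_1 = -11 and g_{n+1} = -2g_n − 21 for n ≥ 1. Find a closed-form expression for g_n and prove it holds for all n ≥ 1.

Claim: g_n = 2·(-2)^n − 7.

Base case: g_1 = -11, and 2·(-2)^1 − 7 = -4 − 7 = -11.
Assume g_k = 2·(-2)^k − 7 for some k ≥ 1.
Then g_{k+1} = -2g_k − 21 = -2·(2·(-2)^k − 7) − 21 = -4·(-2)^k + 14 − 21 = 2·(-2)^{k+1} − 7.
So the formula holds for k+1, and by induction g_n = 2·(-2)^n − 7 for all n ≥ 1.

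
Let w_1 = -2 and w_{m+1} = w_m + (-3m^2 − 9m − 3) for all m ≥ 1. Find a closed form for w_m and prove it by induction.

Claim: w_m = -m^3 − 3m^2 + m + 1.

Base case: w_1 = -2, and -1^3 − 3·1^2 + 1 + 1 = -2.
Assume w_k = -k^3 − 3k^2 + k + 1.
Then w_{k+1} = w_k + (-3k^2 − 9k − 3) = (-k^3 − 3k^2 + k + 1) + (-3k^2 − 9k − 3) = -k^3 − 6k^2 − 8k − 2,
and -(k+1)^3 − 3·(k+1)^2 + (k+1) + 1 = -k^3 − 6k^2 − 8k − 2.
Hence w_m = -m^3 − 3m^2 + m + 1 for every m ≥ 1, by induction.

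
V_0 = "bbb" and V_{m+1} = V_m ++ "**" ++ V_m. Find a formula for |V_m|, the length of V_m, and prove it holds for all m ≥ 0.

Claim: |V_m| = 5·2^m − 2.

Base case: |V_0| = 3, and 5·2^0 − 2 = 3.
Assume |V_r| = 5·2^r − 2.
Then |V_{r+1}| = |V_r| + 2 + |V_r| = 2|V_r| + 2 = 2(5·2^r − 2) + 2 = 5·2^{r+1} − 4 + 2 = 5·2^{r+1} − 2.
This completes the inductive step, so |V_m| = 5·2^m − 2 for all m ≥ 0.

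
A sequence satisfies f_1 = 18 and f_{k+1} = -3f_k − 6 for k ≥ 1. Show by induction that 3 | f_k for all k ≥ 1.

Base case: f_1 = 18 = 3·6, so 3 | f_1.
Assume 3 | f_m, so f_m = 3t for some integer t.
Then f_{m+1} = -3f_m − 6 = -3·(3t) − 6 = 3(-3t − 2), so 3 | f_{m+1}.
This completes the inductive step, so 3 | f_k for all k ≥ 1.

3 | f_k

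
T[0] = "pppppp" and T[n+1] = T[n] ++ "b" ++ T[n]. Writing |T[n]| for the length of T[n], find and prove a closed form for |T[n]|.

Claim: |T[n]| = 7·2^n − 1.

Base case: |T[0]| = 6, and 7·2^0 − 1 = 6.
Assume |T[m]| = 7·2^m − 1.
Then |T[m+1]| = |T[m]| + 1 + |T[m]| = 2|T[m]| + 1 = 2(7·2^m − 1) + 1 = 7·2^{m+1} − 2 + 1 = 7·2^{m+1} − 1.
Hence |T[n]| = 7·2^n − 1 for every n ≥ 0, by induction.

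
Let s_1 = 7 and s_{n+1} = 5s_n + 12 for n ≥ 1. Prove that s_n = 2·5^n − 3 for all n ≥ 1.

Base case: s_1 = 7, and 2·5^1 − 3 = 10 − 3 = 7.
Assume s_k = 2·5^k − 3 for some k ≥ 1.
Then s_{k+1} = 5s_k + 12 = 5·(2·5^k − 3) + 12 = 10·5^k − 15 + 12 = 2·5^{k+1} − 3.
By induction, s_n = 2·5^n − 3 for all n ≥ 1.

s_n = 2·5^n − 3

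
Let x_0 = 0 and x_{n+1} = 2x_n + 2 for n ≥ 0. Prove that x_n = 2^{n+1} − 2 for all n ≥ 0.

Base case: x_0 = 0, and 2^{0+1} − 2 = 2 − 2 = 0.
Assume x_m = 2^{m+1} − 2 for some m ≥ 0.
Then x_{m+1} = 2x_m + 2 = 2·(2^{m+1} − 2) + 2 = 2^{m+2} − 4 + 2 = 2^{m+2} − 2.
So the formula holds for m+1, and by induction x_n = 2^{n+1} − 2 for all n ≥ 0.

x_n = 2^{n+1} − 2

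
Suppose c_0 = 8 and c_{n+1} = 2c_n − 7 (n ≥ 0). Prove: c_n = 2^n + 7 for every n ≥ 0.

Base case: c_0 = 8, and 2^0 + 7 = 1 + 7 = 8.
Assume c_m = 2^m + 7 for some m ≥ 0.
Then c_{m+1} = 2c_m − 7 = 2·(2^m + 7) − 7 = 2^{m+1} + 14 − 7 = 2^{m+1} + 7.
Hence c_n = 2^n + 7 for every n ≥ 0, by induction.

c_n = 2^n + 7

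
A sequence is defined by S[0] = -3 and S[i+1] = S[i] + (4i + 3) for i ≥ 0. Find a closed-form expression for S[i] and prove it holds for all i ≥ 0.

Claim: S[i] = 2i^2 + i − 3.

Base case: S[0] = -3, and 2·0^2 + 0 − 3 = -3.
Assume S[k] = 2k^2 + k − 3.
Then S[k+1] = S[k] + (4k + 3) = (2k^2 + k − 3) + (4k + 3) = 2k^2 + 5k,
and 2·(k+1)^2 + (k+1) − 3 = 2k^2 + 5k.
Hence S[i] = 2i^2 + i − 3 for every i ≥ 0, by induction.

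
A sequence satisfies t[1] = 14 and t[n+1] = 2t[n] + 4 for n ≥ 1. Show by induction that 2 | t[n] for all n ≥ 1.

Base case: t[1] = 14 = 2·7, so 2 | t[1].
Assume 2 | t[k], so t[k] = 2s for some integer s.
Then t[k+1] = 2t[k] + 4 = 2·(2s) + 4 = 2(2s + 2), so 2 | t[k+1].
By induction, 2 | t[n] for all n ≥ 1.

2 | t[n]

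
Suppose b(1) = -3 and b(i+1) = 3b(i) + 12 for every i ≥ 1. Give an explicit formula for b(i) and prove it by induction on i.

Claim: b(i) = 3^i − 6.

Base case: b(1) = -3, and 3^1 − 6 = 3 − 6 = -3.
Assume b(m) = 3^m − 6 for some m ≥ 1.
Then b(m+1) = 3b(m) + 12 = 3·(3^m − 6) + 12 = 3^{m+1} − 18 + 12 = 3^{m+1} − 6.
So the formula holds for m+1, and by induction b(i) = 3^i − 6 for all i ≥ 1.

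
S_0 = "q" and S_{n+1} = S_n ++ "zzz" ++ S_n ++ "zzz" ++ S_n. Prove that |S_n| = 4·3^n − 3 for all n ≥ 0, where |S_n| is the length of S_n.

Base case: |S_0| = 1, and 4·3^0 − 3 = 1.
Assume |S_m| = 4·3^m − 3.
Then |S_{m+1}| = 3|S_m| + 6 = 3(4·3^m − 3) + 6 = 4·3^{m+1} − 9 + 6 = 4·3^{m+1} − 3.
This completes the inductive step, so |S_n| = 4·3^n − 3 for all n ≥ 0.

|S_n| = 4·3^n − 3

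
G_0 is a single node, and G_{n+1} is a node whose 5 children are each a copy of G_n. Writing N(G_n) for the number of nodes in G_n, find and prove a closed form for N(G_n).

Claim: N(G_n) = (5^{n+1} − 1)/4.

Base case: N(G_0) = 1, and (5^{0+1} − 1)/4 = 1.
Assume N(G_m) = (5^{m+1} − 1)/4.
Then N(G_{m+1}) = 1 + 5N(G_m) = 1 + 5·(5^{m+1} − 1)/4 = 1 + (5^{m+2} − 5)/4 = (4 + 5^{m+2} − 5)/4 = (5^{m+2} − 1)/4.
By induction, N(G_n) = (5^{n+1} − 1)/4 for all n ≥ 0.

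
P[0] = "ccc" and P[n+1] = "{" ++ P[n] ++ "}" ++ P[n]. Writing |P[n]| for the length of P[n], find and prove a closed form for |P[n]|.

Claim: |P[n]| = 5·2^n − 2.

Base case: |P[0]| = 3, and 5·2^0 − 2 = 3.
Assume |P[j]| = 5·2^j − 2.
Then |P[j+1]| = 1 + |P[j]| + 1 + |P[j]| = 2|P[j]| + 2 = 2(5·2^j − 2) + 2 = 5·2^{j+1} − 4 + 2 = 5·2^{j+1} − 2.
Hence |P[n]| = 5·2^n − 2 for every n ≥ 0, by induction.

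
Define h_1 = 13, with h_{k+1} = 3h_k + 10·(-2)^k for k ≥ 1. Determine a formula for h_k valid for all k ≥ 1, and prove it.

Claim: h_k = 3·3^k − 2·(-2)^k.

Base case: h_1 = 13, and 3·3^1 − 2·(-2)^1 = 9 + 4 = 13.
Assume h_r = 3·3^r − 2·(-2)^r for some r ≥ 1.
Then h_{r+1} = 3h_r + 10·(-2)^r = 3·(3·3^r − 2·(-2)^r) + 10·(-2)^r = 3·3^{r+1} − 6·(-2)^r + 10·(-2)^r = 3·3^{r+1} + 4·(-2)^r = 3·3^{r+1} − 2·(-2)^{r+1}.
This completes the inductive step, so h_k = 3·3^k − 2·(-2)^k for all k ≥ 1.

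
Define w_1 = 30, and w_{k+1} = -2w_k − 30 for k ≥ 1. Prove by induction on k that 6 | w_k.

Base case: w_1 = 30 = 6·5, so 6 | w_1.
Assume 6 | w_m, so w_m = 6t for some integer t.
Then w_{m+1} = -2w_m − 30 = -2·(6t) − 30 = 6(-2t − 5), so 6 | w_{m+1}.
Hence 6 | w_k for every k ≥ 1, by induction.

6 | w_k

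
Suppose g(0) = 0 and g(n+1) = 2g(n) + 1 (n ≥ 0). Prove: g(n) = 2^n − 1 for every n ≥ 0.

Base case: g(0) = 0, and 2^0 − 1 = 1 − 1 = 0.
Assume g(m) = 2^m − 1 for some m ≥ 0.
Then g(m+1) = 2g(m) + 1 = 2·(2^m − 1) + 1 = 2^{m+1} − 2 + 1 = 2^{m+1} − 1.
So the formula holds for m+1, and by induction g(n) = 2^n − 1 for all n ≥ 0.

g(n) = 2^n − 1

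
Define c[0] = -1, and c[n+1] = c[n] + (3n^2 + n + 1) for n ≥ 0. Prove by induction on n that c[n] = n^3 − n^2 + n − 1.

Base case: c[0] = -1, and 0^3 − 0^2 + 0 − 1 = -1.
Assume c[k] = k^3 − k^2 + k − 1.
Then c[k+1] = c[k] + (3k^2 + k + 1) = (k^3 − k^2 + k − 1) + (3k^2 + k + 1) = k^3 + 2k^2 + 2k,
and (k+1)^3 − (k+1)^2 + (k+1) − 1 = k^3 + 2k^2 + 2k.
By induction, c[n] = n^3 − n^2 + n − 1 for all n ≥ 0.

c[n] = n^3 − n^2 + n − 1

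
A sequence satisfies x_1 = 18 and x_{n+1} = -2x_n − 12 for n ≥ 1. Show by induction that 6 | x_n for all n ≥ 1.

Base case: x_1 = 18 = 6·3, so 6 | x_1.
Assume 6 | x_m, so x_m = 6t for some integer t.
Then x_{m+1} = -2x_m − 12 = -2·(6t) − 12 = 6(-2t − 2), so 6 | x_{m+1}.
This completes the inductive step, so 6 | x_n for all n ≥ 1.

6 | x_n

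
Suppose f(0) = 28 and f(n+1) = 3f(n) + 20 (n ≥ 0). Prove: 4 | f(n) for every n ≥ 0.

Base case: f(0) = 28 = 4·7, so 4 | f(0).
Assume 4 | f(m), so f(m) = 4t for some integer t.
Then f(m+1) = 3f(m) + 20 = 3·(4t) + 20 = 4(3t + 5), so 4 | f(m+1).
By induction, 4 | f(n) for all n ≥ 0.

4 | f(n)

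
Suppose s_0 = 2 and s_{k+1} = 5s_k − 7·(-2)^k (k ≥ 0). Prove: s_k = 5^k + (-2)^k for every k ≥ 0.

Base case: s_0 = 2, and 5^0 + (-2)^0 = 1 + 1 = 2.
Assume s_j = 5^j + (-2)^j for some j ≥ 0.
Then s_{j+1} = 5s_j − 7·(-2)^j = 5·(5^j + (-2)^j) − 7·(-2)^j = 5^{j+1} + 5·(-2)^j − 7·(-2)^j = 5^{j+1} − 2·(-2)^j = 5^{j+1} + (-2)^{j+1}.
By induction, s_k = 5^k + (-2)^k for all k ≥ 0.

s_k = 5^k + (-2)^k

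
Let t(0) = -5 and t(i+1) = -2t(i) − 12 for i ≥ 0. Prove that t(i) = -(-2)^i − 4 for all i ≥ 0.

Base case: t(0) = -5, and -(-2)^0 − 4 = -1 − 4 = -5.
Assume t(r) = -(-2)^r − 4 for some r ≥ 0.
Then t(r+1) = -2t(r) − 12 = -2·(-(-2)^r − 4) − 12 = 2·(-2)^r + 8 − 12 = -(-2)^{r+1} − 4.
Hence t(i) = -(-2)^i − 4 for every i ≥ 0, by induction.

t(i) = -(-2)^i − 4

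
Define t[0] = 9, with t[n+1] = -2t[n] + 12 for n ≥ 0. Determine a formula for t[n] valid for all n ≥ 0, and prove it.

Claim: t[n] = 5·(-2)^n + 4.

Base case: t[0] = 9, and 5·(-2)^0 + 4 = 5 + 4 = 9.
Assume t[j] = 5·(-2)^j + 4 for some j ≥ 0.
Then t[j+1] = -2t[j] + 12 = -2·(5·(-2)^j + 4) + 12 = -10·(-2)^j − 8 + 12 = 5·(-2)^{j+1} + 4.
So the formula holds for j+1, and by induction t[n] = 5·(-2)^n + 4 for all n ≥ 0.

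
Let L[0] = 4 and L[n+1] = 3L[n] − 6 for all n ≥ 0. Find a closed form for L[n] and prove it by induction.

Claim: L[n] = 3^n + 3.

Base case: L[0] = 4, and 3^0 + 3 = 1 + 3 = 4.
Assume L[r] = 3^r + 3 for some r ≥ 0.
Then L[r+1] = 3L[r] − 6 = 3·(3^r + 3) − 6 = 3^{r+1} + 9 − 6 = 3^{r+1} + 3.
This completes the inductive step, so L[n] = 3^n + 3 for all n ≥ 0.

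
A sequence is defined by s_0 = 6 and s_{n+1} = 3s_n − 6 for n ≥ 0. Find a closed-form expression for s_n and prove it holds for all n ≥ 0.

Claim: s_n = 3^{n+1} + 3.

Base case: s_0 = 6, and 3^{0+1} + 3 = 3 + 3 = 6.
Assume s_j = 3^{j+1} + 3 for some j ≥ 0.
Then s_{j+1} = 3s_j − 6 = 3·(3^{j+1} + 3) − 6 = 3^{j+2} + 9 − 6 = 3^{j+2} + 3.
This completes the inductive step, so s_n = 3^{n+1} + 3 for all n ≥ 0.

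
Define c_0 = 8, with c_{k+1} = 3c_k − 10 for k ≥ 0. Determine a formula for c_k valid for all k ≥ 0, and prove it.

Claim: c_k = 3^{k+1} + 5.

Base case: c_0 = 8, and 3^{0+1} + 5 = 3 + 5 = 8.
Assume c_r = 3^{r+1} + 5 for some r ≥ 0.
Then c_{r+1} = 3c_r − 10 = 3·(3^{r+1} + 5) − 10 = 3^{r+2} + 15 − 10 = 3^{r+2} + 5.
This completes the inductive step, so c_k = 3^{k+1} + 5 for all k ≥ 0.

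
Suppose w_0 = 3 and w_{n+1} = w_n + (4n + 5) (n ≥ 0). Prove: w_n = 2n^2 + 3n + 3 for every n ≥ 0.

Base case: w_0 = 3, and 2·0^2 + 3·0 + 3 = 3.
Assume w_r = 2r^2 + 3r + 3.
Then w_{r+1} = w_r + (4r + 5) = (2r^2 + 3r + 3) + (4r + 5) = 2r^2 + 7r + 8,
and 2·(r+1)^2 + 3·(r+1) + 3 = 2r^2 + 7r + 8.
This completes the inductive step, so w_n = 2n^2 + 3n + 3 for all n ≥ 0.

w_n = 2n^2 + 3n + 3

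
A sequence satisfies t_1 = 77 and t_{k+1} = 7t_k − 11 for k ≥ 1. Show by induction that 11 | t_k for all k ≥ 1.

Base case: t_1 = 77 = 11·7, so 11 | t_1.
Assume 11 | t_r, so t_r = 11s for some integer s.
Then t_{r+1} = 7t_r − 11 = 7·(11s) − 11 = 11(7s − 1), so 11 | t_{r+1}.
By induction, 11 | t_k for all k ≥ 1.

11 | t_k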